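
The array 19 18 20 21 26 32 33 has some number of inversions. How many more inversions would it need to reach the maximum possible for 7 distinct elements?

Maximum inversions for 7 distinct elements is C(7, 2) = 7·6/2 = 21.
Current inversions — for each element, count later smaller elements:
19: 1
18: 0
20: 0
21: 0
26: 0
32: 0
33: 0
Current total: 1 + 0 + 0 + 0 + 0 + 0 + 0 = 1
Shortfall: 21 − 1 = 20

20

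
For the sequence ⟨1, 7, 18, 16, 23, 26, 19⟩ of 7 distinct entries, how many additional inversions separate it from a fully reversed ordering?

Maximum inversions for 7 distinct elements is C(7, 2) = 7·6/2 = 21.
Current inversions — for each element, count later smaller elements:
1: 0
7: 0
18: 1
16: 0
23: 1
26: 1
19: 0
Current total: 0 + 0 + 1 + 0 + 1 + 1 + 0 = 3
Shortfall: 21 − 3 = 18

18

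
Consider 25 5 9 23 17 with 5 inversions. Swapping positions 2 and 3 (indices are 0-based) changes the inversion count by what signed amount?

Positions 2 and 3 hold 9 and 23; after swapping, the array is [25, 5, 23, 9, 17].
For each element, count later entries that are smaller:
25: 4
5: 0
23: 2
9: 0
17: 0
Sum: 4 + 0 + 2 + 0 + 0 = 6
Change: 6 − 5 = +1

+1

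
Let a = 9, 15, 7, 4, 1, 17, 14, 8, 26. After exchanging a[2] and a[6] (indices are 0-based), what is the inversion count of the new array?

16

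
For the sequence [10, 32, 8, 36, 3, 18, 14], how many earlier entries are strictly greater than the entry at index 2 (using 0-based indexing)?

The element at index 2 is 8.
Elements before it: 10, 32
Those larger than 8: 10, 32

2 such elements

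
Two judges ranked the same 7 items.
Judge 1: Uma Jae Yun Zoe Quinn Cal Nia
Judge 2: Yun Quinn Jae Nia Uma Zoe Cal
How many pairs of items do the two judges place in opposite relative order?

9

Assign each item its position (1..7) in the first ordering, then rewrite the second ordering as that position sequence:
positions: Uma→1, Jae→2, Yun→3, Zoe→4, Quinn→5, Cal→6, Nia→7
second ordering as positions: [3, 5, 2, 7, 1, 4, 6]
Discordant pairs = inversions in this position sequence.
3: 2, 1 → 2
5: 2, 1, 4 → 3
2: 1 → 1
7: 1, 4, 6 → 3
1: 0
4: 0
6: 0
Total: 2 + 3 + 1 + 3 + 0 + 0 + 0 = 9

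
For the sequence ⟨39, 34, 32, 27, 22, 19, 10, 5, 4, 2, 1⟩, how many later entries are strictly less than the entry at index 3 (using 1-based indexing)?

8 such elements

The element at index 3 is 32.
Elements after it: 27, 22, 19, 10, 5, 4, 2, 1
Those smaller than 32: 27, 22, 19, 10, 5, 4, 2, 1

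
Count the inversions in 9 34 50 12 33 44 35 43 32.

15 out-of-order pairs

Sweep left to right; for each value list the smaller values that follow it:
9: 0
34: 3
50: 6
12: 0
33: 1
44: 3
35: 1
43: 1
32: 0
Sum: 0 + 3 + 6 + 0 + 1 + 3 + 1 + 1 + 0 = 15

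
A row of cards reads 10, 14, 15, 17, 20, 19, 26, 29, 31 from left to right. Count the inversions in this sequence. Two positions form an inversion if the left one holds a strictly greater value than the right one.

1

For each element, count later entries that are smaller:
10: 0
14: 0
15: 0
17: 0
20: 1
19: 0
26: 0
29: 0
31: 0
Sum: 0 + 0 + 0 + 0 + 1 + 0 + 0 + 0 + 0 = 1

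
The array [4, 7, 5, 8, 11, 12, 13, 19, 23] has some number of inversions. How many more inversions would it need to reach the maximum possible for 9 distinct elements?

Maximum inversions for 9 distinct elements is C(9, 2) = 9·8/2 = 36.
Current inversions — for each element, count later smaller elements:
4: 0
7: 1
5: 0
8: 0
11: 0
12: 0
13: 0
19: 0
23: 0
Current total: 0 + 1 + 0 + 0 + 0 + 0 + 0 + 0 + 0 = 1
Shortfall: 36 − 1 = 35

35 inversions short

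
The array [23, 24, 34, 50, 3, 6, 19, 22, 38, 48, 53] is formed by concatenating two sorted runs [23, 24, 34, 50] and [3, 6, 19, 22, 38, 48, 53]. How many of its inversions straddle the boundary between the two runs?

18 split inversions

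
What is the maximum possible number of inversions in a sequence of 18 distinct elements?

A reversed (strictly descending) arrangement makes every pair an inversion, giving C(18, 2) inversions.
C(18, 2) = 18·17/2 = 153

153 inversions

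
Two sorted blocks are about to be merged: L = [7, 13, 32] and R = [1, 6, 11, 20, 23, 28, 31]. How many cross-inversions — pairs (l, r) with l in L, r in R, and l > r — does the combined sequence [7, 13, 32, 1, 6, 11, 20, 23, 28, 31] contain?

12 split inversions

For each element r of the right run, count left-run elements greater than r:
r = 1: 7, 13, 32 → 3
r = 6: 7, 13, 32 → 3
r = 11: 13, 32 → 2
r = 20: 32 → 1
r = 23: 32 → 1
r = 28: 32 → 1
r = 31: 32 → 1
Cross-inversions: 3 + 3 + 2 + 1 + 1 + 1 + 1 = 12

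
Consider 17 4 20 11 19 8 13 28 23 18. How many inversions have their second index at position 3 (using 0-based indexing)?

The element at index 3 is 11.
Elements before it: 17, 4, 20
Those larger than 11: 17, 20

2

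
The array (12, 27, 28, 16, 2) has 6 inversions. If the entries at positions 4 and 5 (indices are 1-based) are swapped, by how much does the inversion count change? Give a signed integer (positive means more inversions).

Positions 4 and 5 hold 16 and 2; after swapping, the array is [12, 27, 28, 2, 16].
For each element, count later entries that are smaller:
12: 1
27: 2
28: 2
2: 0
16: 0
Sum: 1 + 2 + 2 + 0 + 0 = 5
Change: 5 − 6 = -1

-1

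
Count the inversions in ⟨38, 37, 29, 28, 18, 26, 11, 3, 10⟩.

There are 34 inversions.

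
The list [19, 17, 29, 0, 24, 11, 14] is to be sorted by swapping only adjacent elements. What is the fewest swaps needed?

Each adjacent swap fixes exactly one inversion, so the minimum swap count equals the number of inversions.
Count inversions — for each element, later elements that are smaller:
19: 17, 0, 11, 14 → 4
17: 0, 11, 14 → 3
29: 0, 24, 11, 14 → 4
0: none → 0
24: 11, 14 → 2
11: none → 0
14: none → 0
Total inversions: 4 + 3 + 4 + 0 + 2 + 0 + 0 = 13

13 adjacent swaps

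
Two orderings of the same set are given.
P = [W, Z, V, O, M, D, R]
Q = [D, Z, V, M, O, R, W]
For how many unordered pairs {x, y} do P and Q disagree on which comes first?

Assign each item its position (1..7) in the first ordering, then rewrite the second ordering as that position sequence:
positions: W→1, Z→2, V→3, O→4, M→5, D→6, R→7
second ordering as positions: [6, 2, 3, 5, 4, 7, 1]
Discordant pairs = inversions in this position sequence.
6: 2, 3, 5, 4, 1 → 5
2: 1 → 1
3: 1 → 1
5: 4, 1 → 2
4: 1 → 1
7: 1 → 1
1: 0
Total: 5 + 1 + 1 + 2 + 1 + 1 + 0 = 11

11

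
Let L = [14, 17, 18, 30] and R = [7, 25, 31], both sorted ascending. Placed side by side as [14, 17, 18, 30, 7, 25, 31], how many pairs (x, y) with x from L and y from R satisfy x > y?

Cross-inversions: 5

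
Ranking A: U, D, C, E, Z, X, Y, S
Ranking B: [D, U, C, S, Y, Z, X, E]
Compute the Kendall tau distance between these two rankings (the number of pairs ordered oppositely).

10

Assign each item its position (1..8) in the first ordering, then rewrite the second ordering as that position sequence:
positions: U→1, D→2, C→3, E→4, Z→5, X→6, Y→7, S→8
second ordering as positions: [2, 1, 3, 8, 7, 5, 6, 4]
Discordant pairs = inversions in this position sequence.
2: 1 → 1
1: 0
3: 0
8: 7, 5, 6, 4 → 4
7: 5, 6, 4 → 3
5: 4 → 1
6: 4 → 1
4: 0
Total: 1 + 0 + 0 + 4 + 3 + 1 + 1 + 0 = 10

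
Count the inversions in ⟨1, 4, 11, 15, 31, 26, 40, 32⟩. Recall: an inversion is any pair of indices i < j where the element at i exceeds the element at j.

For each element, count later entries that are smaller:
1: 0
4: 0
11: 0
15: 0
31: 1
26: 0
40: 1
32: 0
Sum: 0 + 0 + 0 + 0 + 1 + 0 + 1 + 0 = 2

2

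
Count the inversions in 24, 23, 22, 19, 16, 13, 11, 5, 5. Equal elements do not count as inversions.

35

Count, for each position, how many later elements it exceeds:
24: 8
23: 7
22: 6
19: 5
16: 4
13: 3
11: 2
5: 0
5: 0
Sum: 8 + 7 + 6 + 5 + 4 + 3 + 2 + 0 + 0 = 35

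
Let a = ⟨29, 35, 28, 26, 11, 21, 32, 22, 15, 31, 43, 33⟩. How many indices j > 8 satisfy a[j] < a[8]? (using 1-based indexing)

1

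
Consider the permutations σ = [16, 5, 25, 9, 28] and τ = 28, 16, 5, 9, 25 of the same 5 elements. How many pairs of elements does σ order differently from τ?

5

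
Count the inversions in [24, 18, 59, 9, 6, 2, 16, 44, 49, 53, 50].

21 out-of-order pairs

Sweep left to right; for each value list the smaller values that follow it:
24: 5
18: 4
59: 8
9: 2
6: 1
2: 0
16: 0
44: 0
49: 0
53: 1
50: 0
Sum: 5 + 4 + 8 + 2 + 1 + 0 + 0 + 0 + 0 + 1 + 0 = 21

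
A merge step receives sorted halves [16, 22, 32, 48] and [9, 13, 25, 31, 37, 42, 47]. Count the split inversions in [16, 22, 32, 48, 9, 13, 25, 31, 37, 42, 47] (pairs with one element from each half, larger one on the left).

Take each right-half value and tally the left-half values above it:
r = 9: 16, 22, 32, 48 → 4
r = 13: 16, 22, 32, 48 → 4
r = 25: 32, 48 → 2
r = 31: 32, 48 → 2
r = 37: 48 → 1
r = 42: 48 → 1
r = 47: 48 → 1
Cross-inversions: 4 + 4 + 2 + 2 + 1 + 1 + 1 = 15

15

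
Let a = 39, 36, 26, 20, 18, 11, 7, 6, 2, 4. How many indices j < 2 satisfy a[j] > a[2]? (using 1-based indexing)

1 such element

The element at index 2 is 36.
Elements before it: 39
Those larger than 36: 39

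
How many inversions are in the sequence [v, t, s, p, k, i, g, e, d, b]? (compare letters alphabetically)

Sweep left to right; for each value list the smaller values that follow it:
v → t, s, p, k, i, g, e, d, b → 9
t → s, p, k, i, g, e, d, b → 8
s → p, k, i, g, e, d, b → 7
p → k, i, g, e, d, b → 6
k → i, g, e, d, b → 5
i → g, e, d, b → 4
g → e, d, b → 3
e → d, b → 2
d → b → 1
b → none → 0
Sum: 9 + 8 + 7 + 6 + 5 + 4 + 3 + 2 + 1 + 0 = 45

There are 45 out-of-order pairs.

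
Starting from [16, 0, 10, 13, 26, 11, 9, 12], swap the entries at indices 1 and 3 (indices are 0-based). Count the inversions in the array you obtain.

17

Positions 1 and 3 hold 0 and 13; after swapping, the array is [16, 13, 10, 0, 26, 11, 9, 12].
Sweep left to right; for each value list the smaller values that follow it:
16 → 13, 10, 0, 11, 9, 12 → 6
13 → 10, 0, 11, 9, 12 → 5
10 → 0, 9 → 2
0 → none → 0
26 → 11, 9, 12 → 3
11 → 9 → 1
9 → none → 0
12 → none → 0
Sum: 6 + 5 + 2 + 0 + 3 + 1 + 0 + 0 = 17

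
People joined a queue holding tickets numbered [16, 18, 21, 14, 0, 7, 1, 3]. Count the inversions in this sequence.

21 out-of-order pairs

Element-by-element contributions:
16: 5
18: 5
21: 5
14: 4
0: 0
7: 2
1: 0
3: 0
Sum: 5 + 5 + 5 + 4 + 0 + 2 + 0 + 0 = 21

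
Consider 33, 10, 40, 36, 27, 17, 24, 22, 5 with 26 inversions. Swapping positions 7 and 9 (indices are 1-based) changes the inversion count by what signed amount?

Positions 7 and 9 hold 24 and 5; after swapping, the array is [33, 10, 40, 36, 27, 17, 5, 22, 24].
For each element, count later entries that are smaller:
33 → 10, 27, 17, 5, 22, 24 → 6
10 → 5 → 1
40 → 36, 27, 17, 5, 22, 24 → 6
36 → 27, 17, 5, 22, 24 → 5
27 → 17, 5, 22, 24 → 4
17 → 5 → 1
5 → none → 0
22 → none → 0
24 → none → 0
Sum: 6 + 1 + 6 + 5 + 4 + 1 + 0 + 0 + 0 = 23
Change: 23 − 26 = -3

-3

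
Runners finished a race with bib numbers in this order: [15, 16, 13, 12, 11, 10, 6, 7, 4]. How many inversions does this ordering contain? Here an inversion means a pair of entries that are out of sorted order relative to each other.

There are 34 inversions.

For each element, count later entries that are smaller:
15 → 13, 12, 11, 10, 6, 7, 4 → 7
16 → 13, 12, 11, 10, 6, 7, 4 → 7
13 → 12, 11, 10, 6, 7, 4 → 6
12 → 11, 10, 6, 7, 4 → 5
11 → 10, 6, 7, 4 → 4
10 → 6, 7, 4 → 3
6 → 4 → 1
7 → 4 → 1
4 → none → 0
Sum: 7 + 7 + 6 + 5 + 4 + 3 + 1 + 1 + 0 = 34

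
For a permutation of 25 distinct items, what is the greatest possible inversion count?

300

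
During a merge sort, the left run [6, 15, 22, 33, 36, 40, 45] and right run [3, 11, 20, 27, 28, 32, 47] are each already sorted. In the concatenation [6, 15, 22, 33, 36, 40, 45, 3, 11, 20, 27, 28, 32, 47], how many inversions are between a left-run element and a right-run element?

Count, for every r in R, how many entries of L exceed r:
r = 3: 6, 15, 22, 33, 36, 40, 45 → 7
r = 11: 15, 22, 33, 36, 40, 45 → 6
r = 20: 22, 33, 36, 40, 45 → 5
r = 27: 33, 36, 40, 45 → 4
r = 28: 33, 36, 40, 45 → 4
r = 32: 33, 36, 40, 45 → 4
r = 47: none → 0
Cross-inversions: 7 + 6 + 5 + 4 + 4 + 4 + 0 = 30

Cross-inversions: 30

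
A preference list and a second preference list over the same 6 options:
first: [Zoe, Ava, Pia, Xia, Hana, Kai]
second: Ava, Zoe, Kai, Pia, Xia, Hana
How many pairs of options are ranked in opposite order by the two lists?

4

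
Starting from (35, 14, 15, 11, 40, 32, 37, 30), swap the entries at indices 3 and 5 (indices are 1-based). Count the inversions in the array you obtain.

Positions 3 and 5 hold 15 and 40; after swapping, the array is [35, 14, 40, 11, 15, 32, 37, 30].
Count, for each position, how many later elements it exceeds:
35: 5
14: 1
40: 5
11: 0
15: 0
32: 1
37: 1
30: 0
Sum: 5 + 1 + 5 + 0 + 0 + 1 + 1 + 0 = 13

13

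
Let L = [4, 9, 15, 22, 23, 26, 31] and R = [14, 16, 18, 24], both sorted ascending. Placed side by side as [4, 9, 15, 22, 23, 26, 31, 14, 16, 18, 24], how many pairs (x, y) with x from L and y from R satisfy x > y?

Count, for every r in R, how many entries of L exceed r:
r = 14: 15, 22, 23, 26, 31 → 5
r = 16: 22, 23, 26, 31 → 4
r = 18: 22, 23, 26, 31 → 4
r = 24: 26, 31 → 2
Cross-inversions: 5 + 4 + 4 + 2 = 15

15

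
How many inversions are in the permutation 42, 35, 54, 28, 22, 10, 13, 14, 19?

28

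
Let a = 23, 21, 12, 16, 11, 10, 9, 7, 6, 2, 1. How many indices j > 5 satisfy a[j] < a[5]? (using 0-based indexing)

5

The element at index 5 is 10.
Elements after it: 9, 7, 6, 2, 1
Those smaller than 10: 9, 7, 6, 2, 1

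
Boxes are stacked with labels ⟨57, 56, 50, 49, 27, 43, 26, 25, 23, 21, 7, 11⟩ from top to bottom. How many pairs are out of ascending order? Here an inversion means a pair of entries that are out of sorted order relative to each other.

Sweep left to right; for each value list the smaller values that follow it:
57: 11
56: 10
50: 9
49: 8
27: 6
43: 6
26: 5
25: 4
23: 3
21: 2
7: 0
11: 0
Sum: 11 + 10 + 9 + 8 + 6 + 6 + 5 + 4 + 3 + 2 + 0 + 0 = 64

Inversions: 64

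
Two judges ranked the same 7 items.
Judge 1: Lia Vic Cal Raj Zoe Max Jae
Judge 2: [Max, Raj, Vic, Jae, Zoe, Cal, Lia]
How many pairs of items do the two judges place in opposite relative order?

15

Assign each item its position (1..7) in the first ordering, then rewrite the second ordering as that position sequence:
positions: Lia→1, Vic→2, Cal→3, Raj→4, Zoe→5, Max→6, Jae→7
second ordering as positions: [6, 4, 2, 7, 5, 3, 1]
Discordant pairs = inversions in this position sequence.
6: 4, 2, 5, 3, 1 → 5
4: 2, 3, 1 → 3
2: 1 → 1
7: 5, 3, 1 → 3
5: 3, 1 → 2
3: 1 → 1
1: 0
Total: 5 + 3 + 1 + 3 + 2 + 1 + 0 = 15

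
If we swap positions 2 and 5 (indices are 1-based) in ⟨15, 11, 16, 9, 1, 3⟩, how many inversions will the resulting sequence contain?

Positions 2 and 5 hold 11 and 1; after swapping, the array is [15, 1, 16, 9, 11, 3].
For each element, count later entries that are smaller:
15 → 1, 9, 11, 3 → 4
1 → none → 0
16 → 9, 11, 3 → 3
9 → 3 → 1
11 → 3 → 1
3 → none → 0
Sum: 4 + 0 + 3 + 1 + 1 + 0 = 9

Inversions: 9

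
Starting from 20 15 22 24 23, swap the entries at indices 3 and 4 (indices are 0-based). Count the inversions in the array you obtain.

Positions 3 and 4 hold 24 and 23; after swapping, the array is [20, 15, 22, 23, 24].
Sweep left to right; for each value list the smaller values that follow it:
20 → 15 → 1
15 → none → 0
22 → none → 0
23 → none → 0
24 → none → 0
Sum: 1 + 0 + 0 + 0 + 0 = 1

1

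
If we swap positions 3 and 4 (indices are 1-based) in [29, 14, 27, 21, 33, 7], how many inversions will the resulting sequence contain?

Positions 3 and 4 hold 27 and 21; after swapping, the array is [29, 14, 21, 27, 33, 7].
For each element, count later entries that are smaller:
29: 4
14: 1
21: 1
27: 1
33: 1
7: 0
Sum: 4 + 1 + 1 + 1 + 1 + 0 = 8

8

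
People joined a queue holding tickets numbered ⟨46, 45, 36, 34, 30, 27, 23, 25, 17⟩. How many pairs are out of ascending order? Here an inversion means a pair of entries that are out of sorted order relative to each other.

35

Element-by-element contributions:
46 → 45, 36, 34, 30, 27, 23, 25, 17 → 8
45 → 36, 34, 30, 27, 23, 25, 17 → 7
36 → 34, 30, 27, 23, 25, 17 → 6
34 → 30, 27, 23, 25, 17 → 5
30 → 27, 23, 25, 17 → 4
27 → 23, 25, 17 → 3
23 → 17 → 1
25 → 17 → 1
17 → none → 0
Sum: 8 + 7 + 6 + 5 + 4 + 3 + 1 + 1 + 0 = 35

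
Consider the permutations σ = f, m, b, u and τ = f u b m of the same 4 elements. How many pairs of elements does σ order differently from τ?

Assign each item its position (1..4) in the first ordering, then rewrite the second ordering as that position sequence:
positions: f→1, m→2, b→3, u→4
second ordering as positions: [1, 4, 3, 2]
Discordant pairs = inversions in this position sequence.
1: 0
4: 3, 2 → 2
3: 2 → 1
2: 0
Total: 0 + 2 + 1 + 0 = 3

3 discordant pairs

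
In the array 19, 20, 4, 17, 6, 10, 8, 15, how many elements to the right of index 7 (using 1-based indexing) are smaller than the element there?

The element at index 7 is 8.
Elements after it: 15
None of them are smaller than 8.

0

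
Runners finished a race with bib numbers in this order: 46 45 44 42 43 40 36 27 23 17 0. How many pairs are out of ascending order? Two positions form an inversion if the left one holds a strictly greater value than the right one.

There are 54 inversions.

Sweep left to right; for each value list the smaller values that follow it:
46: 10
45: 9
44: 8
42: 6
43: 6
40: 5
36: 4
27: 3
23: 2
17: 1
0: 0
Sum: 10 + 9 + 8 + 6 + 6 + 5 + 4 + 3 + 2 + 1 + 0 = 54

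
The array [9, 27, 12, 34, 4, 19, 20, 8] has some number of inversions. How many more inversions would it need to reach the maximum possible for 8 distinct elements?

13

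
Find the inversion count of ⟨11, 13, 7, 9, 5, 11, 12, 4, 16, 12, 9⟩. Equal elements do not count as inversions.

25 inversions

Count, for each position, how many later elements it exceeds:
11: 5
13: 8
7: 2
9: 2
5: 1
11: 2
12: 2
4: 0
16: 2
12: 1
9: 0
Sum: 5 + 8 + 2 + 2 + 1 + 2 + 2 + 0 + 2 + 1 + 0 = 25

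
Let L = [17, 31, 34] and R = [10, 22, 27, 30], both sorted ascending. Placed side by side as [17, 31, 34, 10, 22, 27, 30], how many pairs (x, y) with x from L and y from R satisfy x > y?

There are 9 cross-inversions.

For each element r of the right run, count left-run elements greater than r:
r = 10: 17, 31, 34 → 3
r = 22: 31, 34 → 2
r = 27: 31, 34 → 2
r = 30: 31, 34 → 2
Cross-inversions: 3 + 2 + 2 + 2 = 9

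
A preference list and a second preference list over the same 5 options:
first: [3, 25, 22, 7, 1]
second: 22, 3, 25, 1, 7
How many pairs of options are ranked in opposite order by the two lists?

3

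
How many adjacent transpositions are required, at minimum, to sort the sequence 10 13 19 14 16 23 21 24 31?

The minimum number of adjacent swaps to sort an array equals its inversion count, since every such swap removes exactly one inversion.
Count inversions — for each element, later elements that are smaller:
10: none → 0
13: none → 0
19: 14, 16 → 2
14: none → 0
16: none → 0
23: 21 → 1
21: none → 0
24: none → 0
31: none → 0
Total inversions: 0 + 0 + 2 + 0 + 0 + 1 + 0 + 0 + 0 = 3

3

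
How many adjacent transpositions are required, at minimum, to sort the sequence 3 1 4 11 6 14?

The minimum number of adjacent swaps to sort an array equals its inversion count, since every such swap removes exactly one inversion.
Count inversions — for each element, later elements that are smaller:
3: 1 → 1
1: none → 0
4: none → 0
11: 6 → 1
6: none → 0
14: none → 0
Total inversions: 1 + 0 + 0 + 1 + 0 + 0 = 2

2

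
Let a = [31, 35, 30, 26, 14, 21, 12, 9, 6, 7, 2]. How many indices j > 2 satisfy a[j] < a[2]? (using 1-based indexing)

9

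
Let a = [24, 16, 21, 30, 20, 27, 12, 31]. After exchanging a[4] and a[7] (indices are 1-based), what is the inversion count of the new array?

7 inversions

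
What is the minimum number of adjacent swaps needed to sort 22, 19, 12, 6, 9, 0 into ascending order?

Each adjacent swap fixes exactly one inversion, so the minimum swap count equals the number of inversions.
Count inversions — for each element, later elements that are smaller:
22: 19, 12, 6, 9, 0 → 5
19: 12, 6, 9, 0 → 4
12: 6, 9, 0 → 3
6: 0 → 1
9: 0 → 1
0: none → 0
Total inversions: 5 + 4 + 3 + 1 + 1 + 0 = 14

Adjacent swaps: 14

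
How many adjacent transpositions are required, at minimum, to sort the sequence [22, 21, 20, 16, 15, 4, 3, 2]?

28 adjacent swaps

Each adjacent swap fixes exactly one inversion, so the minimum swap count equals the number of inversions.
Count inversions — for each element, later elements that are smaller:
22: 21, 20, 16, 15, 4, 3, 2 → 7
21: 20, 16, 15, 4, 3, 2 → 6
20: 16, 15, 4, 3, 2 → 5
16: 15, 4, 3, 2 → 4
15: 4, 3, 2 → 3
4: 3, 2 → 2
3: 2 → 1
2: none → 0
Total inversions: 7 + 6 + 5 + 4 + 3 + 2 + 1 + 0 = 28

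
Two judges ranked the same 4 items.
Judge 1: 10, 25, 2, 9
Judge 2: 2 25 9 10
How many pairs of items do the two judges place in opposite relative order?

Assign each item its position (1..4) in the first ordering, then rewrite the second ordering as that position sequence:
positions: 10→1, 25→2, 2→3, 9→4
second ordering as positions: [3, 2, 4, 1]
Discordant pairs = inversions in this position sequence.
3: 2, 1 → 2
2: 1 → 1
4: 1 → 1
1: 0
Total: 2 + 1 + 1 + 0 = 4

There are 4 discordant pairs.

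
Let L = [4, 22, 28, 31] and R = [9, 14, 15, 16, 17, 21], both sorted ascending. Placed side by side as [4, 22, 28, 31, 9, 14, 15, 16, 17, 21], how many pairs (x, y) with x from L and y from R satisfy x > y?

18 split inversions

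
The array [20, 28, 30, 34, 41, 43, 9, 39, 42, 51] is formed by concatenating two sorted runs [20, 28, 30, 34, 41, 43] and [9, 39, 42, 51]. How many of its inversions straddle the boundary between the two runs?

Count, for every r in R, how many entries of L exceed r:
r = 9: 20, 28, 30, 34, 41, 43 → 6
r = 39: 41, 43 → 2
r = 42: 43 → 1
r = 51: none → 0
Cross-inversions: 6 + 2 + 1 + 0 = 9

Split inversions: 9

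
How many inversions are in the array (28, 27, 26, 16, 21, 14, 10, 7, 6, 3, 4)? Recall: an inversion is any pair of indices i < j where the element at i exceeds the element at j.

53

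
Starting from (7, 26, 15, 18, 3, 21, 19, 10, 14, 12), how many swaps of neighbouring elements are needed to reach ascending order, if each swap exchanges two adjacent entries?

There are 25 swaps.

The minimum number of adjacent swaps to sort an array equals its inversion count, since every such swap removes exactly one inversion.
Count inversions — for each element, later elements that are smaller:
7: 3 → 1
26: 15, 18, 3, 21, 19, 10, 14, 12 → 8
15: 3, 10, 14, 12 → 4
18: 3, 10, 14, 12 → 4
3: none → 0
21: 19, 10, 14, 12 → 4
19: 10, 14, 12 → 3
10: none → 0
14: 12 → 1
12: none → 0
Total inversions: 1 + 8 + 4 + 4 + 0 + 4 + 3 + 0 + 1 + 0 = 25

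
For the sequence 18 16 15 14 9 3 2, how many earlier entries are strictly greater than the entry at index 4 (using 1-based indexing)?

The element at index 4 is 14.
Elements before it: 18, 16, 15
Those larger than 14: 18, 16, 15

3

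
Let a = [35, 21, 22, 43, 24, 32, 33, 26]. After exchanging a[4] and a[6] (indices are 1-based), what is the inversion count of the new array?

11

Positions 4 and 6 hold 43 and 32; after swapping, the array is [35, 21, 22, 32, 24, 43, 33, 26].
For each element, count later entries that are smaller:
35 → 21, 22, 32, 24, 33, 26 → 6
21 → none → 0
22 → none → 0
32 → 24, 26 → 2
24 → none → 0
43 → 33, 26 → 2
33 → 26 → 1
26 → none → 0
Sum: 6 + 0 + 0 + 2 + 0 + 2 + 1 + 0 = 11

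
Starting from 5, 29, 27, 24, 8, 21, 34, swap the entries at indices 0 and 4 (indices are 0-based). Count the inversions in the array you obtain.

10

Positions 0 and 4 hold 5 and 8; after swapping, the array is [8, 29, 27, 24, 5, 21, 34].
Sweep left to right; for each value list the smaller values that follow it:
8: 1
29: 4
27: 3
24: 2
5: 0
21: 0
34: 0
Sum: 1 + 4 + 3 + 2 + 0 + 0 + 0 = 10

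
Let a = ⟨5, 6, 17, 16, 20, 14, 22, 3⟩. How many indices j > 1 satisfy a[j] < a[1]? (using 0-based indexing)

1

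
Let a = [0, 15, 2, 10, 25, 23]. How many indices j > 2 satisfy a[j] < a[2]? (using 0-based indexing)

The element at index 2 is 2.
Elements after it: 10, 25, 23
None of them are smaller than 2.

0 such elements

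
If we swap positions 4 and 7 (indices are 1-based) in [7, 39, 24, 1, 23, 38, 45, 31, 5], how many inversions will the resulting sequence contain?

Positions 4 and 7 hold 1 and 45; after swapping, the array is [7, 39, 24, 45, 23, 38, 1, 31, 5].
Sweep left to right; for each value list the smaller values that follow it:
7 → 1, 5 → 2
39 → 24, 23, 38, 1, 31, 5 → 6
24 → 23, 1, 5 → 3
45 → 23, 38, 1, 31, 5 → 5
23 → 1, 5 → 2
38 → 1, 31, 5 → 3
1 → none → 0
31 → 5 → 1
5 → none → 0
Sum: 2 + 6 + 3 + 5 + 2 + 3 + 0 + 1 + 0 = 22

There are 22 inversions.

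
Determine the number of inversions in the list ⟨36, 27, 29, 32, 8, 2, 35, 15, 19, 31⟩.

26

Count, for each position, how many later elements it exceeds:
36 → 27, 29, 32, 8, 2, 35, 15, 19, 31 → 9
27 → 8, 2, 15, 19 → 4
29 → 8, 2, 15, 19 → 4
32 → 8, 2, 15, 19, 31 → 5
8 → 2 → 1
2 → none → 0
35 → 15, 19, 31 → 3
15 → none → 0
19 → none → 0
31 → none → 0
Sum: 9 + 4 + 4 + 5 + 1 + 0 + 3 + 0 + 0 + 0 = 26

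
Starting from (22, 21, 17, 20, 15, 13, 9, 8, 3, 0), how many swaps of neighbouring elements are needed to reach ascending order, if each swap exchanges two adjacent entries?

Swaps: 44

The minimum number of adjacent swaps to sort an array equals its inversion count, since every such swap removes exactly one inversion.
Count inversions — for each element, later elements that are smaller:
22: 21, 17, 20, 15, 13, 9, 8, 3, 0 → 9
21: 17, 20, 15, 13, 9, 8, 3, 0 → 8
17: 15, 13, 9, 8, 3, 0 → 6
20: 15, 13, 9, 8, 3, 0 → 6
15: 13, 9, 8, 3, 0 → 5
13: 9, 8, 3, 0 → 4
9: 8, 3, 0 → 3
8: 3, 0 → 2
3: 0 → 1
0: none → 0
Total inversions: 9 + 8 + 6 + 6 + 5 + 4 + 3 + 2 + 1 + 0 = 44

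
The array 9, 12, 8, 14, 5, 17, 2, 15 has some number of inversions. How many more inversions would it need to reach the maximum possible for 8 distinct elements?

Maximum inversions for 8 distinct elements is C(8, 2) = 8·7/2 = 28.
Current inversions — for each element, count later smaller elements:
9: 3
12: 3
8: 2
14: 2
5: 1
17: 2
2: 0
15: 0
Current total: 3 + 3 + 2 + 2 + 1 + 2 + 0 + 0 = 13
Shortfall: 28 − 13 = 15

15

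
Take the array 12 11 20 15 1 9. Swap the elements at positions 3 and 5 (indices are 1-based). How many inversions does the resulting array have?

7 inversions

Positions 3 and 5 hold 20 and 1; after swapping, the array is [12, 11, 1, 15, 20, 9].
For each element, count later entries that are smaller:
12: 3
11: 2
1: 0
15: 1
20: 1
9: 0
Sum: 3 + 2 + 0 + 1 + 1 + 0 = 7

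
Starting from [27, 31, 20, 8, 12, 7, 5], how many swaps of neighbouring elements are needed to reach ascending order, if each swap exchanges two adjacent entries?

19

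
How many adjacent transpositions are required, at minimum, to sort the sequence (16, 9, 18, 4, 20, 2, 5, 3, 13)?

Each adjacent swap fixes exactly one inversion, so the minimum swap count equals the number of inversions.
Count inversions — for each element, later elements that are smaller:
16: 9, 4, 2, 5, 3, 13 → 6
9: 4, 2, 5, 3 → 4
18: 4, 2, 5, 3, 13 → 5
4: 2, 3 → 2
20: 2, 5, 3, 13 → 4
2: none → 0
5: 3 → 1
3: none → 0
13: none → 0
Total inversions: 6 + 4 + 5 + 2 + 4 + 0 + 1 + 0 + 0 = 22

Adjacent swaps: 22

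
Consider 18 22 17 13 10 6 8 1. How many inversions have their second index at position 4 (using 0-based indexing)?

The element at index 4 is 10.
Elements before it: 18, 22, 17, 13
Those larger than 10: 18, 22, 17, 13

4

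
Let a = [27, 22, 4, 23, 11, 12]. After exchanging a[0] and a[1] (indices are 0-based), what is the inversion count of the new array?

Positions 0 and 1 hold 27 and 22; after swapping, the array is [22, 27, 4, 23, 11, 12].
Sweep left to right; for each value list the smaller values that follow it:
22: 3
27: 4
4: 0
23: 2
11: 0
12: 0
Sum: 3 + 4 + 0 + 2 + 0 + 0 = 9

9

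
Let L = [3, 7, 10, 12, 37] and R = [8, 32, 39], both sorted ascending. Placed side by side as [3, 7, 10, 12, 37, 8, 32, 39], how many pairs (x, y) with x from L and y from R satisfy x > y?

Take each right-half value and tally the left-half values above it:
r = 8: 10, 12, 37 → 3
r = 32: 37 → 1
r = 39: none → 0
Cross-inversions: 3 + 1 + 0 = 4

4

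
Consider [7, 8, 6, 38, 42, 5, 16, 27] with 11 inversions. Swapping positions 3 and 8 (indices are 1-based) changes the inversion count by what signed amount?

+3

Positions 3 and 8 hold 6 and 27; after swapping, the array is [7, 8, 27, 38, 42, 5, 16, 6].
Sweep left to right; for each value list the smaller values that follow it:
7: 2
8: 2
27: 3
38: 3
42: 3
5: 0
16: 1
6: 0
Sum: 2 + 2 + 3 + 3 + 3 + 0 + 1 + 0 = 14
Change: 14 − 11 = +3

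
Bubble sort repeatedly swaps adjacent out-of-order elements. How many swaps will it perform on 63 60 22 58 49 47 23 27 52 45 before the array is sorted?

Adjacent swaps: 31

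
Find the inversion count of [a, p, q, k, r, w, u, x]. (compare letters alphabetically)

There are 3 out-of-order pairs.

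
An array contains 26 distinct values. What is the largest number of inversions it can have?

A reversed (strictly descending) arrangement makes every pair an inversion, giving C(26, 2) inversions.
C(26, 2) = 26·25/2 = 325

325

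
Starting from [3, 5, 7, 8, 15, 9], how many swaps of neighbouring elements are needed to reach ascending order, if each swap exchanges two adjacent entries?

1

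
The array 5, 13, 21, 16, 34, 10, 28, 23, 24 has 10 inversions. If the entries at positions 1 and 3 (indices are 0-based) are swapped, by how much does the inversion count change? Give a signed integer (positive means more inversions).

+1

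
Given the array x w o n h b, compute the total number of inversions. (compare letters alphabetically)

For each element, count later entries that are smaller:
x: 5
w: 4
o: 3
n: 2
h: 1
b: 0
Sum: 5 + 4 + 3 + 2 + 1 + 0 = 15

15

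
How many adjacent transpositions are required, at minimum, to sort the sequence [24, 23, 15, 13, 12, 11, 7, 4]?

28 swaps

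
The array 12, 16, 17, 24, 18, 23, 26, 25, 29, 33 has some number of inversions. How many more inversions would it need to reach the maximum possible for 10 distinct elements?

42

Maximum inversions for 10 distinct elements is C(10, 2) = 10·9/2 = 45.
Current inversions — for each element, count later smaller elements:
12: 0
16: 0
17: 0
24: 2
18: 0
23: 0
26: 1
25: 0
29: 0
33: 0
Current total: 0 + 0 + 0 + 2 + 0 + 0 + 1 + 0 + 0 + 0 = 3
Shortfall: 45 − 3 = 42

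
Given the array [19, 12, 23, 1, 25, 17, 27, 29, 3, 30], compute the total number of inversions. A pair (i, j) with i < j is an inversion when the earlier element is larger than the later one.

14

For each element, count later entries that are smaller:
19 → 12, 1, 17, 3 → 4
12 → 1, 3 → 2
23 → 1, 17, 3 → 3
1 → none → 0
25 → 17, 3 → 2
17 → 3 → 1
27 → 3 → 1
29 → 3 → 1
3 → none → 0
30 → none → 0
Sum: 4 + 2 + 3 + 0 + 2 + 1 + 1 + 1 + 0 + 0 = 14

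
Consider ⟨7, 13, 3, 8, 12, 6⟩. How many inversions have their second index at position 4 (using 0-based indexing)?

The element at index 4 is 12.
Elements before it: 7, 13, 3, 8
Those larger than 12: 13

1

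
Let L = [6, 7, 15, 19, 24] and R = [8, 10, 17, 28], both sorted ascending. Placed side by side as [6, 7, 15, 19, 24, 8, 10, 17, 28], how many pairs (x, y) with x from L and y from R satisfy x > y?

8

For each element r of the right run, count left-run elements greater than r:
r = 8: 15, 19, 24 → 3
r = 10: 15, 19, 24 → 3
r = 17: 19, 24 → 2
r = 28: none → 0
Cross-inversions: 3 + 3 + 2 + 0 = 8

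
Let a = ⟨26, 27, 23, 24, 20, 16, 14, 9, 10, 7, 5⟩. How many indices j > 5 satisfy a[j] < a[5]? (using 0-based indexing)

5 such elements

The element at index 5 is 16.
Elements after it: 14, 9, 10, 7, 5
Those smaller than 16: 14, 9, 10, 7, 5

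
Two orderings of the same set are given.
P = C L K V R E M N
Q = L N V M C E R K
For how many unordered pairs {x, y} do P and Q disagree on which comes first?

Assign each item its position (1..8) in the first ordering, then rewrite the second ordering as that position sequence:
positions: C→1, L→2, K→3, V→4, R→5, E→6, M→7, N→8
second ordering as positions: [2, 8, 4, 7, 1, 6, 5, 3]
Discordant pairs = inversions in this position sequence.
2: 1 → 1
8: 4, 7, 1, 6, 5, 3 → 6
4: 1, 3 → 2
7: 1, 6, 5, 3 → 4
1: 0
6: 5, 3 → 2
5: 3 → 1
3: 0
Total: 1 + 6 + 2 + 4 + 0 + 2 + 1 + 0 = 16

Disagreeing pairs: 16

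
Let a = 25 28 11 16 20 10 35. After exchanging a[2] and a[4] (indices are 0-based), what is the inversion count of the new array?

14 inversions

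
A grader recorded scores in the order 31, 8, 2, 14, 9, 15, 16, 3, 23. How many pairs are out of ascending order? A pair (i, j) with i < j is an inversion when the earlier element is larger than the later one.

Element-by-element contributions:
31: 8
8: 2
2: 0
14: 2
9: 1
15: 1
16: 1
3: 0
23: 0
Sum: 8 + 2 + 0 + 2 + 1 + 1 + 1 + 0 + 0 = 15

15 out-of-order pairs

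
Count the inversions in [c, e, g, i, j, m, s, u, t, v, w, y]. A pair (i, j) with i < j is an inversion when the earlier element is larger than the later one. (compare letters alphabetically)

1 inversion

Sweep left to right; for each value list the smaller values that follow it:
c → none → 0
e → none → 0
g → none → 0
i → none → 0
j → none → 0
m → none → 0
s → none → 0
u → t → 1
t → none → 0
v → none → 0
w → none → 0
y → none → 0
Sum: 0 + 0 + 0 + 0 + 0 + 0 + 0 + 1 + 0 + 0 + 0 + 0 = 1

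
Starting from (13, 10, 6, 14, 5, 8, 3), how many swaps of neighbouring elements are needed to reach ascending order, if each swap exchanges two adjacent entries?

The minimum number of adjacent swaps to sort an array equals its inversion count, since every such swap removes exactly one inversion.
Count inversions — for each element, later elements that are smaller:
13: 10, 6, 5, 8, 3 → 5
10: 6, 5, 8, 3 → 4
6: 5, 3 → 2
14: 5, 8, 3 → 3
5: 3 → 1
8: 3 → 1
3: none → 0
Total inversions: 5 + 4 + 2 + 3 + 1 + 1 + 0 = 16

16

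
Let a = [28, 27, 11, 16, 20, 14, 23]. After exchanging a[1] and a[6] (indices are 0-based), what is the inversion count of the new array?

12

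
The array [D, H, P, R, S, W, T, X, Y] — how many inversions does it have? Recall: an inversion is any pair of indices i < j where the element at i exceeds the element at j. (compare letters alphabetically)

1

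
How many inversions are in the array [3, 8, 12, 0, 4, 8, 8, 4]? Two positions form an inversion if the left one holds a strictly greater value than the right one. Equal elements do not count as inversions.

For each element, count later entries that are smaller:
3 → 0 → 1
8 → 0, 4, 4 → 3
12 → 0, 4, 8, 8, 4 → 5
0 → none → 0
4 → none → 0
8 → 4 → 1
8 → 4 → 1
4 → none → 0
Sum: 1 + 3 + 5 + 0 + 0 + 1 + 1 + 0 = 11

There are 11 out-of-order pairs.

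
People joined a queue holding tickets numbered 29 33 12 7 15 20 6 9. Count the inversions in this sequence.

Sweep left to right; for each value list the smaller values that follow it:
29 → 12, 7, 15, 20, 6, 9 → 6
33 → 12, 7, 15, 20, 6, 9 → 6
12 → 7, 6, 9 → 3
7 → 6 → 1
15 → 6, 9 → 2
20 → 6, 9 → 2
6 → none → 0
9 → none → 0
Sum: 6 + 6 + 3 + 1 + 2 + 2 + 0 + 0 = 20

20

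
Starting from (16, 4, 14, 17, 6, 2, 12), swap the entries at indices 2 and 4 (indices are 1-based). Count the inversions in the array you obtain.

16

Positions 2 and 4 hold 4 and 17; after swapping, the array is [16, 17, 14, 4, 6, 2, 12].
Sweep left to right; for each value list the smaller values that follow it:
16: 5
17: 5
14: 4
4: 1
6: 1
2: 0
12: 0
Sum: 5 + 5 + 4 + 1 + 1 + 0 + 0 = 16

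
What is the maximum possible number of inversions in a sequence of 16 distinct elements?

120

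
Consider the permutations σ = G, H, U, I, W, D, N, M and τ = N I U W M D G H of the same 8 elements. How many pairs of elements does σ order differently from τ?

18 discordant pairs

Assign each item its position (1..8) in the first ordering, then rewrite the second ordering as that position sequence:
positions: G→1, H→2, U→3, I→4, W→5, D→6, N→7, M→8
second ordering as positions: [7, 4, 3, 5, 8, 6, 1, 2]
Discordant pairs = inversions in this position sequence.
7: 4, 3, 5, 6, 1, 2 → 6
4: 3, 1, 2 → 3
3: 1, 2 → 2
5: 1, 2 → 2
8: 6, 1, 2 → 3
6: 1, 2 → 2
1: 0
2: 0
Total: 6 + 3 + 2 + 2 + 3 + 2 + 0 + 0 = 18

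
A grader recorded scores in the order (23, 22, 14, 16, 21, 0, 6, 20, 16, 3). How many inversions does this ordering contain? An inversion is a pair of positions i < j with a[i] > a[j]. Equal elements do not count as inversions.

Element-by-element contributions:
23: 9
22: 8
14: 3
16: 3
21: 5
0: 0
6: 1
20: 2
16: 1
3: 0
Sum: 9 + 8 + 3 + 3 + 5 + 0 + 1 + 2 + 1 + 0 = 32

32 inversions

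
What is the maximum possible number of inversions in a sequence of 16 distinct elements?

There are 120 inversions.

The maximum occurs when the array is in strictly decreasing order: every one of the C(16, 2) pairs is inverted.
C(16, 2) = 16·15/2 = 120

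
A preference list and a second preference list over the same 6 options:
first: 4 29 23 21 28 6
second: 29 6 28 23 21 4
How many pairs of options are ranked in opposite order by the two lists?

10

Assign each item its position (1..6) in the first ordering, then rewrite the second ordering as that position sequence:
positions: 4→1, 29→2, 23→3, 21→4, 28→5, 6→6
second ordering as positions: [2, 6, 5, 3, 4, 1]
Discordant pairs = inversions in this position sequence.
2: 1 → 1
6: 5, 3, 4, 1 → 4
5: 3, 4, 1 → 3
3: 1 → 1
4: 1 → 1
1: 0
Total: 1 + 4 + 3 + 1 + 1 + 0 = 10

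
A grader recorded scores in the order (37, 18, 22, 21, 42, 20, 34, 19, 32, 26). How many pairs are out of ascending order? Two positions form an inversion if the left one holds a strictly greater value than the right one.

23 inversions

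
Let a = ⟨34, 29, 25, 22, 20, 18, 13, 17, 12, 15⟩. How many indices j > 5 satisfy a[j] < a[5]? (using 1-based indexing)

The element at index 5 is 20.
Elements after it: 18, 13, 17, 12, 15
Those smaller than 20: 18, 13, 17, 12, 15

5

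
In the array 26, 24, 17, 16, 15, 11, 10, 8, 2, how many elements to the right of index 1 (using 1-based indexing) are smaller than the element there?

8

The element at index 1 is 26.
Elements after it: 24, 17, 16, 15, 11, 10, 8, 2
Those smaller than 26: 24, 17, 16, 15, 11, 10, 8, 2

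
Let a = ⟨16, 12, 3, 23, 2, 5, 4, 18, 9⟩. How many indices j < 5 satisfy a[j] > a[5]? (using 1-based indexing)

The element at index 5 is 2.
Elements before it: 16, 12, 3, 23
Those larger than 2: 16, 12, 3, 23

4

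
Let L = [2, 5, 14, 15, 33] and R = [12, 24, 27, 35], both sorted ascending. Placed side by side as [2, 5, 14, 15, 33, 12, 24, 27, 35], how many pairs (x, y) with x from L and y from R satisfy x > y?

For each element r of the right run, count left-run elements greater than r:
r = 12: 14, 15, 33 → 3
r = 24: 33 → 1
r = 27: 33 → 1
r = 35: none → 0
Cross-inversions: 3 + 1 + 1 + 0 = 5

Split inversions: 5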